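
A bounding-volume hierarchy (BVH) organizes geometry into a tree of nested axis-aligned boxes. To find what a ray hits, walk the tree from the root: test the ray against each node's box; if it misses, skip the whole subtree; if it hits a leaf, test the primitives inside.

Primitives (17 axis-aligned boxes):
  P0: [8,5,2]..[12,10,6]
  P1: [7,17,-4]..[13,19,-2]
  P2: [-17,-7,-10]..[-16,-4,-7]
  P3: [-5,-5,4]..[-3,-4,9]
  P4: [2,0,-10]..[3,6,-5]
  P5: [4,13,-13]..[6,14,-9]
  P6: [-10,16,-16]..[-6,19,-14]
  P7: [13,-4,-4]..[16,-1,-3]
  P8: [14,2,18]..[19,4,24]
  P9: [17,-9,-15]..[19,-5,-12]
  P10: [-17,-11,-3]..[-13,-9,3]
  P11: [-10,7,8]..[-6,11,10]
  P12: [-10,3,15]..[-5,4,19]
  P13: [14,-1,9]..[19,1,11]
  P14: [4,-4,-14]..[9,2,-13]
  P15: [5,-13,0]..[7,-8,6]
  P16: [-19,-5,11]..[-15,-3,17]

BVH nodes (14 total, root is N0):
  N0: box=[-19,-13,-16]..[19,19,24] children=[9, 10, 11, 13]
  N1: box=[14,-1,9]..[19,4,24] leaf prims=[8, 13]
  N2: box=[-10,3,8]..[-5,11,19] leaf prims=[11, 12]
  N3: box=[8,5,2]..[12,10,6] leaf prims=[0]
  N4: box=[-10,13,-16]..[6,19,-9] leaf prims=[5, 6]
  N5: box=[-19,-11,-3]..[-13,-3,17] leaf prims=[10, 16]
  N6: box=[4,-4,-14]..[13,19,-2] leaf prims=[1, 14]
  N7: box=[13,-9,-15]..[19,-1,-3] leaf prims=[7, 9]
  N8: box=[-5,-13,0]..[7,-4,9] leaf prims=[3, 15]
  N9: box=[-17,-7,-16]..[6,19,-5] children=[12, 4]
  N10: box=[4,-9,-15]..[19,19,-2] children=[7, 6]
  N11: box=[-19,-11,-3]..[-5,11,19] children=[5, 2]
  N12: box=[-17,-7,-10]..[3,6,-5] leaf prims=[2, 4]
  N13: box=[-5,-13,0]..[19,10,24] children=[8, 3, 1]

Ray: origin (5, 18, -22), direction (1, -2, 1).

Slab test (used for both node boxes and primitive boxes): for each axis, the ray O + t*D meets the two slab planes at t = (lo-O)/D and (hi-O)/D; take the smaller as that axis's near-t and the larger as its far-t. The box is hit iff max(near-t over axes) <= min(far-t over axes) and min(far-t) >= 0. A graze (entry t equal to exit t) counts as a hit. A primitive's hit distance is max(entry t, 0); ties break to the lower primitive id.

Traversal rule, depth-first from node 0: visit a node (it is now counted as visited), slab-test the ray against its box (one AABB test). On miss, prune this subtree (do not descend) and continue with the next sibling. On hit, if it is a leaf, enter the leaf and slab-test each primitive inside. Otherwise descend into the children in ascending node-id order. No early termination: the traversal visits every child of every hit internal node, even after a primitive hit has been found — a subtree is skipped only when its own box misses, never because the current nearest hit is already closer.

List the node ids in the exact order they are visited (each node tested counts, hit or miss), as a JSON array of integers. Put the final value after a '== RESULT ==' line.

Walk:
N0 x:[-24,14] y:[-1/2,31/2] z:[6,46] -> hit [6,14], descend [9, 10, 11, 13]
  N9 x:[-22,1] y:[-1/2,25/2] z:[6,17] -> miss, prune
  N10 x:[-1,14] y:[-1/2,27/2] z:[7,20] -> hit [7,27/2], descend [6, 7]
    N6 x:[-1,8] y:[-1/2,11] z:[8,20] -> hit [8,8] leaf, test {P1(miss), P14(miss)}
    N7 x:[8,14] y:[19/2,27/2] z:[7,19] -> hit [19/2,27/2] leaf, test {P7(miss), P9(miss)}
  N11 x:[-24,-10] y:[7/2,29/2] z:[19,41] -> miss, prune
  N13 x:[-10,14] y:[4,31/2] z:[22,46] -> miss, prune

7 AABB tests over nodes [0, 9, 10, 6, 7, 11, 13]; 2 leaves entered; closest miss.

== RESULT ==
[0, 9, 10, 6, 7, 11, 13]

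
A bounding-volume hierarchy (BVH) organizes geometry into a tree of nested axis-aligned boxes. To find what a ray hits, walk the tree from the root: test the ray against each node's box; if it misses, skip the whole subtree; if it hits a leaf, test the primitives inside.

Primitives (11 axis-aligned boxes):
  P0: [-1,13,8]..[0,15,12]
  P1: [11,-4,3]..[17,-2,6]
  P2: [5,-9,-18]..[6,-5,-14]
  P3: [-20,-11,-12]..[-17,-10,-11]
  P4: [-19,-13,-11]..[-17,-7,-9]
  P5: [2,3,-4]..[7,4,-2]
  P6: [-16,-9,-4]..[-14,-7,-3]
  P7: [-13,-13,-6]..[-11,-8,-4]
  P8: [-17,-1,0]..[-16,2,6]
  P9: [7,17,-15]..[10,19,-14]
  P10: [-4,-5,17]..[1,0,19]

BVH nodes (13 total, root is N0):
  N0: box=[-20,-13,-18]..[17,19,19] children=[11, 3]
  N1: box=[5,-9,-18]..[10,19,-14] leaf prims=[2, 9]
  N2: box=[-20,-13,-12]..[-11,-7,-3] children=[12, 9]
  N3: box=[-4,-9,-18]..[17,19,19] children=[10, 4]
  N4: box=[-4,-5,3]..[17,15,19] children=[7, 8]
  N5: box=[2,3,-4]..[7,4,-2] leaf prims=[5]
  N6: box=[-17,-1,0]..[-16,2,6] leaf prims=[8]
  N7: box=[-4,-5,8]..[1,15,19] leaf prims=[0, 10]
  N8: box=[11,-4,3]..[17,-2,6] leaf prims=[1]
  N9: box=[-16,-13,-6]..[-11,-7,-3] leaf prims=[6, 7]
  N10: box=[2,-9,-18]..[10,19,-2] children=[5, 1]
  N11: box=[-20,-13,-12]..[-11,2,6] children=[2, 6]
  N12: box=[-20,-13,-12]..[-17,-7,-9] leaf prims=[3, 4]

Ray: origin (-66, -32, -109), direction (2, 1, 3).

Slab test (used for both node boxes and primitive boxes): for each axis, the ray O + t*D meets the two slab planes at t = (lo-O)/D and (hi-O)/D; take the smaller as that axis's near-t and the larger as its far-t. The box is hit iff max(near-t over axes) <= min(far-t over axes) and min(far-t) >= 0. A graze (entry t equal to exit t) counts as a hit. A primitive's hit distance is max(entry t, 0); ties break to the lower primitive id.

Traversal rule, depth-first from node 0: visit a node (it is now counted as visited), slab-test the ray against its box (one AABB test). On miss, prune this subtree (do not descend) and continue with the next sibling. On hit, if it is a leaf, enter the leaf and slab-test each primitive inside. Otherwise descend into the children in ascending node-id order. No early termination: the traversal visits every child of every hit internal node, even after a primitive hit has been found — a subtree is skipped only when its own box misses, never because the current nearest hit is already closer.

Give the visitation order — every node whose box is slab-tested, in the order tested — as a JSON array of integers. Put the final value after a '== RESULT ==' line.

Walk:
N0 x:[23,83/2] y:[19,51] z:[91/3,128/3] -> hit [91/3,83/2], descend [3, 11]
  N3 x:[31,83/2] y:[23,51] z:[91/3,128/3] -> hit [31,83/2], descend [4, 10]
    N4 x:[31,83/2] y:[27,47] z:[112/3,128/3] -> hit [112/3,83/2], descend [7, 8]
      N7 x:[31,67/2] y:[27,47] z:[39,128/3] -> miss, prune
      N8 x:[77/2,83/2] y:[28,30] z:[112/3,115/3] -> miss, prune
    N10 x:[34,38] y:[23,51] z:[91/3,107/3] -> hit [34,107/3], descend [1, 5]
      N1 x:[71/2,38] y:[23,51] z:[91/3,95/3] -> miss, prune
      N5 x:[34,73/2] y:[35,36] z:[35,107/3] -> hit [35,107/3] leaf, test {P5@t=35}
  N11 x:[23,55/2] y:[19,34] z:[97/3,115/3] -> miss, prune

Summary -> nodes [0, 3, 4, 7, 8, 10, 1, 5, 11]; box-tests=9; leaf-entries=1; first=P5

== RESULT ==
[0, 3, 4, 7, 8, 10, 1, 5, 11]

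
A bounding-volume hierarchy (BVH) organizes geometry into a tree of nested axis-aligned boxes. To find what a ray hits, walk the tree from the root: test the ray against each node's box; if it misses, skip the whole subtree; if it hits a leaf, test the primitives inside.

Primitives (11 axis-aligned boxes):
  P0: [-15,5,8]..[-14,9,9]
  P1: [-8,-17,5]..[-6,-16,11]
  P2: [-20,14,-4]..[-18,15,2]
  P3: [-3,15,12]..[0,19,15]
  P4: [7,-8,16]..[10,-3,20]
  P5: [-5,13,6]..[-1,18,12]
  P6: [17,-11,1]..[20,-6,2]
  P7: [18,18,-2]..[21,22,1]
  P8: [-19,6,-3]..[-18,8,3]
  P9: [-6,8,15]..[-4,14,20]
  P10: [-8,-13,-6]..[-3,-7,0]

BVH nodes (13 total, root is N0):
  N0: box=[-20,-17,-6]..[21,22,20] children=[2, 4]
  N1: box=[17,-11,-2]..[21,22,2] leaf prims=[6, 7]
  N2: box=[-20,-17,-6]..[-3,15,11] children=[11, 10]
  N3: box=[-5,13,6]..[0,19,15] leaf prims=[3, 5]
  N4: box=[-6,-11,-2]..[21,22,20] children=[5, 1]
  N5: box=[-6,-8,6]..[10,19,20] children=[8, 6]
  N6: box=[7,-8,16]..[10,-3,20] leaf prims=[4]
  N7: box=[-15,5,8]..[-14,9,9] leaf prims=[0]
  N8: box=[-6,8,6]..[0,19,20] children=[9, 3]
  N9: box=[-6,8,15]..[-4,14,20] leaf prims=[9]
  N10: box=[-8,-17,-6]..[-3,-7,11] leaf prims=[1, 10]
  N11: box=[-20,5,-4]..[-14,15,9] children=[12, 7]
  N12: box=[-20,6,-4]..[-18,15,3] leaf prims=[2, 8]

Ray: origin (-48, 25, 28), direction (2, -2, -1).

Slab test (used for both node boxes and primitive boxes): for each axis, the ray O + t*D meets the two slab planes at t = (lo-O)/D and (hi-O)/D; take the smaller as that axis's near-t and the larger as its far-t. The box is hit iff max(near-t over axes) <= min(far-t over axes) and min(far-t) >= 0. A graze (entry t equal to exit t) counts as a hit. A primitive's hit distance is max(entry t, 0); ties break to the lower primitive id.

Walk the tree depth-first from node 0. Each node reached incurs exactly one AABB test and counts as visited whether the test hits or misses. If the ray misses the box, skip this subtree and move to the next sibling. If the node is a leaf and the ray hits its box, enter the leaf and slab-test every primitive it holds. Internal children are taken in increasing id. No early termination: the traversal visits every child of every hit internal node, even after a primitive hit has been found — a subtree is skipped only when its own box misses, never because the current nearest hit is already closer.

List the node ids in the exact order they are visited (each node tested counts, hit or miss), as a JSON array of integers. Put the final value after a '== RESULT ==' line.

Trace the traversal:
N0 x:[14,69/2] y:[3/2,21] z:[8,34] -> hit [14,21], descend [2, 4]
  N2 x:[14,45/2] y:[5,21] z:[17,34] -> hit [17,21], descend [10, 11]
    N10 x:[20,45/2] y:[16,21] z:[17,34] -> hit [20,21] leaf, test {P1@t=41/2, P10(miss)}
    N11 x:[14,17] y:[5,10] z:[19,32] -> miss, prune
  N4 x:[21,69/2] y:[3/2,18] z:[8,30] -> miss, prune

Visited [0, 2, 10, 11, 4]. Tests: 5 box, 1 leaf. Nearest: P1.

== RESULT ==
[0, 2, 10, 11, 4]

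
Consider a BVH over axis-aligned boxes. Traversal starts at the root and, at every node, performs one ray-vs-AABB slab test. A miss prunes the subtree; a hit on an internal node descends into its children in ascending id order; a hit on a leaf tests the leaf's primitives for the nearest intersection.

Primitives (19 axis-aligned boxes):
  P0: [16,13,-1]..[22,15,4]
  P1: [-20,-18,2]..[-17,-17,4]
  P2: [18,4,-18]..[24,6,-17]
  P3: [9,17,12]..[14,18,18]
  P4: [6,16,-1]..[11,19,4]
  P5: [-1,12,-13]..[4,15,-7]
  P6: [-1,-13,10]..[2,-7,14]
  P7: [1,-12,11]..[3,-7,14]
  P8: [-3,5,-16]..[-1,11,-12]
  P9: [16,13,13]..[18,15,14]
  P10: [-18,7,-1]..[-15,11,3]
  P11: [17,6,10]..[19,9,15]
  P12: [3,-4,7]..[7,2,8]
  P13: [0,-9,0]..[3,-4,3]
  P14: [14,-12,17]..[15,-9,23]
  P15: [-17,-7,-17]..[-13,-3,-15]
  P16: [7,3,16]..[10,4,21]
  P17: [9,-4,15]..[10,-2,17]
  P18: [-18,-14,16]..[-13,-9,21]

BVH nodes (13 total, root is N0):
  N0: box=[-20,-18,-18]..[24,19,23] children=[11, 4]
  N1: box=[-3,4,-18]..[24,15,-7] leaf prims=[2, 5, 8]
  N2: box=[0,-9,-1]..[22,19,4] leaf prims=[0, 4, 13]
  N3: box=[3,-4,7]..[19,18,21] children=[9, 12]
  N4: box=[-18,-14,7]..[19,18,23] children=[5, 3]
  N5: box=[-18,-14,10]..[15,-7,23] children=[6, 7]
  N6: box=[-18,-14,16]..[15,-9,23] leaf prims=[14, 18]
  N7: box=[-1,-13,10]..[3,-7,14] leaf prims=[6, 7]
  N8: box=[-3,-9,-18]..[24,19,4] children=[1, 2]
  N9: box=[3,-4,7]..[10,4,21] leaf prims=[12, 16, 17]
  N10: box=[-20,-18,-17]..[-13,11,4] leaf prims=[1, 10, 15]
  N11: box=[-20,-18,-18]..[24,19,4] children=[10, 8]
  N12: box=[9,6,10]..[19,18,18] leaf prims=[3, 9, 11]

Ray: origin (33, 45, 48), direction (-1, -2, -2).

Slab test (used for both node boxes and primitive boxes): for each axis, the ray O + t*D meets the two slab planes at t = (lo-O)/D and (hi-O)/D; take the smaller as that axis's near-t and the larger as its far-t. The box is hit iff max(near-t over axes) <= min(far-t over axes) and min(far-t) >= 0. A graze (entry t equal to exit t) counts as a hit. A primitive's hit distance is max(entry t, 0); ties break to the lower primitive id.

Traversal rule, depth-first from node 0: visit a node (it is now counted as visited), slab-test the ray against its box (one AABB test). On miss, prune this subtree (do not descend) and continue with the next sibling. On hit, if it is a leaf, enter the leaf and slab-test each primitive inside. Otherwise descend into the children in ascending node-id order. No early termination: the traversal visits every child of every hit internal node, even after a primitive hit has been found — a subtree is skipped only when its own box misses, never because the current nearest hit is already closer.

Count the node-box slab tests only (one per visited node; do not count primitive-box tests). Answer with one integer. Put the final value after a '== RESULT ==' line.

Traverse from the root:
N0 x:[9,53] y:[13,63/2] z:[25/2,33] -> hit [13,63/2], descend [4, 11]
  N4 x:[14,51] y:[27/2,59/2] z:[25/2,41/2] -> hit [14,41/2], descend [3, 5]
    N3 x:[14,30] y:[27/2,49/2] z:[27/2,41/2] -> hit [14,41/2], descend [9, 12]
      N9 x:[23,30] y:[41/2,49/2] z:[27/2,41/2] -> miss, prune
      N12 x:[14,24] y:[27/2,39/2] z:[15,19] -> hit [15,19] leaf, test {P3(miss), P9(miss), P11(miss)}
    N5 x:[18,51] y:[26,59/2] z:[25/2,19] -> miss, prune
  N11 x:[9,53] y:[13,63/2] z:[22,33] -> hit [22,63/2], descend [8, 10]
    N8 x:[9,36] y:[13,27] z:[22,33] -> hit [22,27], descend [1, 2]
      N1 x:[9,36] y:[15,41/2] z:[55/2,33] -> miss, prune
      N2 x:[11,33] y:[13,27] z:[22,49/2] -> hit [22,49/2] leaf, test {P0(miss), P4(miss), P13(miss)}
    N10 x:[46,53] y:[17,63/2] z:[22,65/2] -> miss, prune

11 AABB tests over nodes [0, 4, 3, 9, 12, 5, 11, 8, 1, 2, 10]; 2 leaves entered; closest miss.

== RESULT ==
11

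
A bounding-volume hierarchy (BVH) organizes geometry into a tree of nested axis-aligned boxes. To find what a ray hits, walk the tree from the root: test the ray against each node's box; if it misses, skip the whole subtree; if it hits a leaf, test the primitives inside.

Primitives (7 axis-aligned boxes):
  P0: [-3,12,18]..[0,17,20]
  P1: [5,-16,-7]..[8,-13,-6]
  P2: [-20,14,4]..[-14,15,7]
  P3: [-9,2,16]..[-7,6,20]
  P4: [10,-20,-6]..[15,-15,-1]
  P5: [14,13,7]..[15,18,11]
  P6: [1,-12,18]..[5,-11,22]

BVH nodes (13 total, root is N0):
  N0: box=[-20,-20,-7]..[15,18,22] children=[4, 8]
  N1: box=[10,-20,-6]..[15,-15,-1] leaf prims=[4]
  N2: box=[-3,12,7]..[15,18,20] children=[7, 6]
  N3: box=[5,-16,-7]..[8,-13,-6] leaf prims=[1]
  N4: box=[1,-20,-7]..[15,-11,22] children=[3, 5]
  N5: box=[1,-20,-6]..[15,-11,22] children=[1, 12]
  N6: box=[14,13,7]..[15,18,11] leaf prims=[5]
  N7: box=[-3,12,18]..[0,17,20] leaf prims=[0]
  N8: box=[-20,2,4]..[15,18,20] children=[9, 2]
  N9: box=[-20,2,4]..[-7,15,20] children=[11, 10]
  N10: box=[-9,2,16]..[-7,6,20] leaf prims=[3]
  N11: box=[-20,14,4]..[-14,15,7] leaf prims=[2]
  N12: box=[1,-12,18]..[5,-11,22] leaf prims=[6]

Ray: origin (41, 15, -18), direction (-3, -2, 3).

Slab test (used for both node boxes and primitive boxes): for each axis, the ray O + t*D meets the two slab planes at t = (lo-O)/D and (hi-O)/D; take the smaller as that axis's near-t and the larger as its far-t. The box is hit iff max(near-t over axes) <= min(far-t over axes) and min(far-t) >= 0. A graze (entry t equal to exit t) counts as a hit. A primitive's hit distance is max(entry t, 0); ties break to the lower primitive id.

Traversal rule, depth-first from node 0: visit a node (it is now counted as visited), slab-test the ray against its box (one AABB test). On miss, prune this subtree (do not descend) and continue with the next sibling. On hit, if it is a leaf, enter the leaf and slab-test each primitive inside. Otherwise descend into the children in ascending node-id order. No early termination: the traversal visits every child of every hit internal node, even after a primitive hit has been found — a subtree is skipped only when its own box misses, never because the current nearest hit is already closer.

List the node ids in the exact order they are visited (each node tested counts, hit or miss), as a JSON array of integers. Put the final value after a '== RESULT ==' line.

Walk:
N0 x:[26/3,61/3] y:[-3/2,35/2] z:[11/3,40/3] -> hit [26/3,40/3], descend [4, 8]
  N4 x:[26/3,40/3] y:[13,35/2] z:[11/3,40/3] -> hit [13,40/3], descend [3, 5]
    N3 x:[11,12] y:[14,31/2] z:[11/3,4] -> miss, prune
    N5 x:[26/3,40/3] y:[13,35/2] z:[4,40/3] -> hit [13,40/3], descend [1, 12]
      N1 x:[26/3,31/3] y:[15,35/2] z:[4,17/3] -> miss, prune
      N12 x:[12,40/3] y:[13,27/2] z:[12,40/3] -> hit [13,40/3] leaf, test {P6@t=13}
  N8 x:[26/3,61/3] y:[-3/2,13/2] z:[22/3,38/3] -> miss, prune

order=[0, 4, 3, 5, 1, 12, 8]  |boxes|=7  |leaves|=1  hit=P6

== RESULT ==
[0, 4, 3, 5, 1, 12, 8]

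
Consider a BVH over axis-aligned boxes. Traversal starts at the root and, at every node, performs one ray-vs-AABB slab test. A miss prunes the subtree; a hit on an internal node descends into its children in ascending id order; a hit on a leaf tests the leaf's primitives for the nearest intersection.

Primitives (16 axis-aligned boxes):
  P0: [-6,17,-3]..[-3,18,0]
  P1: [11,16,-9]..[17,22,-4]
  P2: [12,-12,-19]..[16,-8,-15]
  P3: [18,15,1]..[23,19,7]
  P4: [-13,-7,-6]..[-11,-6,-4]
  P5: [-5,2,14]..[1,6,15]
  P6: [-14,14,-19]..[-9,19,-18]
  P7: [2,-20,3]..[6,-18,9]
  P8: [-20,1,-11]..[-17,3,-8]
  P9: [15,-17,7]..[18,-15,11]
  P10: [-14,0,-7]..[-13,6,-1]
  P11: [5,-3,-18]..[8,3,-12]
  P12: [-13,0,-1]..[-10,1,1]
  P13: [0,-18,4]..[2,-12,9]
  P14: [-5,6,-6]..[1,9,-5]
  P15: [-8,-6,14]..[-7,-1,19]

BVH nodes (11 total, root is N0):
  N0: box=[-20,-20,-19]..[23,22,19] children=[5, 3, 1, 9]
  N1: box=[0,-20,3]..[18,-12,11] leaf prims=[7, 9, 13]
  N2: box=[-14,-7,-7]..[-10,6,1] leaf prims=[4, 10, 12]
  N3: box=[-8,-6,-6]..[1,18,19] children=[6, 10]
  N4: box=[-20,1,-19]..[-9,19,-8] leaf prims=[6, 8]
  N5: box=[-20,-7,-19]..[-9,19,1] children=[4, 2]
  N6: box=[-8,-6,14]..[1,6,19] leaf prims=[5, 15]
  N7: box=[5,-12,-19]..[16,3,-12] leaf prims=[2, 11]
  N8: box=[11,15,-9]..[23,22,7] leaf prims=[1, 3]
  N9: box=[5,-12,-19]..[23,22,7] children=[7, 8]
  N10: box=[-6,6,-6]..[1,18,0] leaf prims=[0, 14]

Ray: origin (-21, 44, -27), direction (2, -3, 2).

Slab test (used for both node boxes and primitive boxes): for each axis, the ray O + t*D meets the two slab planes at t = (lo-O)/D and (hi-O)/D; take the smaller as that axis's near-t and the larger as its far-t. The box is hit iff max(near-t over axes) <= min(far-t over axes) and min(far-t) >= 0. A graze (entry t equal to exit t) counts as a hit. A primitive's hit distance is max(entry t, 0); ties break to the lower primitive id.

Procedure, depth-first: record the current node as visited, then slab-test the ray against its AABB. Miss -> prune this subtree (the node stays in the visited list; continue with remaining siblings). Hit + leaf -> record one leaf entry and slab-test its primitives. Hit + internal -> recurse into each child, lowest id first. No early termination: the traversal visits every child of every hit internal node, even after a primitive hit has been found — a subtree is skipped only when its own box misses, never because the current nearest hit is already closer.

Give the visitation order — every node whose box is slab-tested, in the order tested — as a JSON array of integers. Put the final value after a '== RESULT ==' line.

Walk:
N0 x:[1/2,22] y:[22/3,64/3] z:[4,23] -> hit [22/3,64/3], descend [1, 3, 5, 9]
  N1 x:[21/2,39/2] y:[56/3,64/3] z:[15,19] -> hit [56/3,19] leaf, test {P7(miss), P9(miss), P13(miss)}
  N3 x:[13/2,11] y:[26/3,50/3] z:[21/2,23] -> hit [21/2,11], descend [6, 10]
    N6 x:[13/2,11] y:[38/3,50/3] z:[41/2,23] -> miss, prune
    N10 x:[15/2,11] y:[26/3,38/3] z:[21/2,27/2] -> hit [21/2,11] leaf, test {P0(miss), P14(miss)}
  N5 x:[1/2,6] y:[25/3,17] z:[4,14] -> miss, prune
  N9 x:[13,22] y:[22/3,56/3] z:[4,17] -> hit [13,17], descend [7, 8]
    N7 x:[13,37/2] y:[41/3,56/3] z:[4,15/2] -> miss, prune
    N8 x:[16,22] y:[22/3,29/3] z:[9,17] -> miss, prune

order=[0, 1, 3, 6, 10, 5, 9, 7, 8]  |boxes|=9  |leaves|=2  hit=miss

== RESULT ==
[0, 1, 3, 6, 10, 5, 9, 7, 8]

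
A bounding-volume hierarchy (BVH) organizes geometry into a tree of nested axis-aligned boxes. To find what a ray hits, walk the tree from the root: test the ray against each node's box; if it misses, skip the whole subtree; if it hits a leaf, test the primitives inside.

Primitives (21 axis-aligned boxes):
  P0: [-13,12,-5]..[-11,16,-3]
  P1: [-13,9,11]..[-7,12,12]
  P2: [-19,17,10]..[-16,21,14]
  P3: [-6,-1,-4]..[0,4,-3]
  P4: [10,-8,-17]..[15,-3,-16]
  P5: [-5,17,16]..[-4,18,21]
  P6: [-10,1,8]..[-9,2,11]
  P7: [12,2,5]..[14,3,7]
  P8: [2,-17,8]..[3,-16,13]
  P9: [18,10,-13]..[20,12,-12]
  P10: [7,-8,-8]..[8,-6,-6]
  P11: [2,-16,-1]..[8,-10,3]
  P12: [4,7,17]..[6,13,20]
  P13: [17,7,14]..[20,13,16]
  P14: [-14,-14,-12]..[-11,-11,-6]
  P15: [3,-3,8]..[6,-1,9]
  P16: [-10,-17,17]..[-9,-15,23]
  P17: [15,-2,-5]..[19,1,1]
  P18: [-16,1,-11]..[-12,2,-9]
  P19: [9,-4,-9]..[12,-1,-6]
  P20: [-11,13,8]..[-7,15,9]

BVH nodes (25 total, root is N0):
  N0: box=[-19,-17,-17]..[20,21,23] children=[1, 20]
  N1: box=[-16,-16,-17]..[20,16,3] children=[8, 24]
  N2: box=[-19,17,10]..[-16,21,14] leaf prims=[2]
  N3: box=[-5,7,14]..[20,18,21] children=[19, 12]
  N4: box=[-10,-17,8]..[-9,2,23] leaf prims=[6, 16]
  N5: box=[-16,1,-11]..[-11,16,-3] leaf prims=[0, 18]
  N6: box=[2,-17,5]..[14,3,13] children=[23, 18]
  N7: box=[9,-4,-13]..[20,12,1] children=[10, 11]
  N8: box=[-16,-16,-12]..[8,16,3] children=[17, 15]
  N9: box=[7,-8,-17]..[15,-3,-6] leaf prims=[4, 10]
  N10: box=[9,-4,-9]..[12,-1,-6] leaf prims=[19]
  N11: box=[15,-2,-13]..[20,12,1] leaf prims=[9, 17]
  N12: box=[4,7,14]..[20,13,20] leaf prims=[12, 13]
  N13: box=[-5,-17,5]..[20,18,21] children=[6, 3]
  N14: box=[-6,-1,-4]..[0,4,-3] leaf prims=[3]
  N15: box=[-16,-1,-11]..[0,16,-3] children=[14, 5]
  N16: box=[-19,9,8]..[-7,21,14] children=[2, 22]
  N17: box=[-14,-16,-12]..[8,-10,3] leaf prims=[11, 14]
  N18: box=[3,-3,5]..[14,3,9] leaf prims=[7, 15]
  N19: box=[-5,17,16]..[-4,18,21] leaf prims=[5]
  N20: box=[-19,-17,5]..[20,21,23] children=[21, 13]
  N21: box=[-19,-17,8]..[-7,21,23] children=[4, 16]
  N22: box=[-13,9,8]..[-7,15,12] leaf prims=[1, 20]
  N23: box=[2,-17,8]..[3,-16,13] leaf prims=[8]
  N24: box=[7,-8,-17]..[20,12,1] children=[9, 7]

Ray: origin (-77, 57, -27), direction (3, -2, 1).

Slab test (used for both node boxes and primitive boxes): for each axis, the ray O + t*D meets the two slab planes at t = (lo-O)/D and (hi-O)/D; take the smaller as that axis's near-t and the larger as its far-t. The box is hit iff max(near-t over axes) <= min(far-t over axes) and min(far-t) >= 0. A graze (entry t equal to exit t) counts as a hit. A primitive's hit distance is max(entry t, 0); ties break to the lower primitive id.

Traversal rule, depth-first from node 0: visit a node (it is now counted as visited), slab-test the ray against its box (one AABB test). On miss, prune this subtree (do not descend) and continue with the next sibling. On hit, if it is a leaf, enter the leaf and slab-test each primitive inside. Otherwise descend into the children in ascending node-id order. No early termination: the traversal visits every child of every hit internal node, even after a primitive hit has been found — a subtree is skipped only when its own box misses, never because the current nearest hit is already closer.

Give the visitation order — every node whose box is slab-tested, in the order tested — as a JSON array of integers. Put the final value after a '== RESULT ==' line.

Trace the traversal:
N0 x:[58/3,97/3] y:[18,37] z:[10,50] -> hit [58/3,97/3], descend [1, 20]
  N1 x:[61/3,97/3] y:[41/2,73/2] z:[10,30] -> hit [41/2,30], descend [8, 24]
    N8 x:[61/3,85/3] y:[41/2,73/2] z:[15,30] -> hit [41/2,85/3], descend [15, 17]
      N15 x:[61/3,77/3] y:[41/2,29] z:[16,24] -> hit [41/2,24], descend [5, 14]
        N5 x:[61/3,22] y:[41/2,28] z:[16,24] -> hit [41/2,22] leaf, test {P0@t=22, P18(miss)}
        N14 x:[71/3,77/3] y:[53/2,29] z:[23,24] -> miss, prune
      N17 x:[21,85/3] y:[67/2,73/2] z:[15,30] -> miss, prune
    N24 x:[28,97/3] y:[45/2,65/2] z:[10,28] -> hit [28,28], descend [7, 9]
      N7 x:[86/3,97/3] y:[45/2,61/2] z:[14,28] -> miss, prune
      N9 x:[28,92/3] y:[30,65/2] z:[10,21] -> miss, prune
  N20 x:[58/3,97/3] y:[18,37] z:[32,50] -> hit [32,97/3], descend [13, 21]
    N13 x:[24,97/3] y:[39/2,37] z:[32,48] -> hit [32,97/3], descend [3, 6]
      N3 x:[24,97/3] y:[39/2,25] z:[41,48] -> miss, prune
      N6 x:[79/3,91/3] y:[27,37] z:[32,40] -> miss, prune
    N21 x:[58/3,70/3] y:[18,37] z:[35,50] -> miss, prune

order=[0, 1, 8, 15, 5, 14, 17, 24, 7, 9, 20, 13, 3, 6, 21]  |boxes|=15  |leaves|=1  hit=P0

== RESULT ==
[0, 1, 8, 15, 5, 14, 17, 24, 7, 9, 20, 13, 3, 6, 21]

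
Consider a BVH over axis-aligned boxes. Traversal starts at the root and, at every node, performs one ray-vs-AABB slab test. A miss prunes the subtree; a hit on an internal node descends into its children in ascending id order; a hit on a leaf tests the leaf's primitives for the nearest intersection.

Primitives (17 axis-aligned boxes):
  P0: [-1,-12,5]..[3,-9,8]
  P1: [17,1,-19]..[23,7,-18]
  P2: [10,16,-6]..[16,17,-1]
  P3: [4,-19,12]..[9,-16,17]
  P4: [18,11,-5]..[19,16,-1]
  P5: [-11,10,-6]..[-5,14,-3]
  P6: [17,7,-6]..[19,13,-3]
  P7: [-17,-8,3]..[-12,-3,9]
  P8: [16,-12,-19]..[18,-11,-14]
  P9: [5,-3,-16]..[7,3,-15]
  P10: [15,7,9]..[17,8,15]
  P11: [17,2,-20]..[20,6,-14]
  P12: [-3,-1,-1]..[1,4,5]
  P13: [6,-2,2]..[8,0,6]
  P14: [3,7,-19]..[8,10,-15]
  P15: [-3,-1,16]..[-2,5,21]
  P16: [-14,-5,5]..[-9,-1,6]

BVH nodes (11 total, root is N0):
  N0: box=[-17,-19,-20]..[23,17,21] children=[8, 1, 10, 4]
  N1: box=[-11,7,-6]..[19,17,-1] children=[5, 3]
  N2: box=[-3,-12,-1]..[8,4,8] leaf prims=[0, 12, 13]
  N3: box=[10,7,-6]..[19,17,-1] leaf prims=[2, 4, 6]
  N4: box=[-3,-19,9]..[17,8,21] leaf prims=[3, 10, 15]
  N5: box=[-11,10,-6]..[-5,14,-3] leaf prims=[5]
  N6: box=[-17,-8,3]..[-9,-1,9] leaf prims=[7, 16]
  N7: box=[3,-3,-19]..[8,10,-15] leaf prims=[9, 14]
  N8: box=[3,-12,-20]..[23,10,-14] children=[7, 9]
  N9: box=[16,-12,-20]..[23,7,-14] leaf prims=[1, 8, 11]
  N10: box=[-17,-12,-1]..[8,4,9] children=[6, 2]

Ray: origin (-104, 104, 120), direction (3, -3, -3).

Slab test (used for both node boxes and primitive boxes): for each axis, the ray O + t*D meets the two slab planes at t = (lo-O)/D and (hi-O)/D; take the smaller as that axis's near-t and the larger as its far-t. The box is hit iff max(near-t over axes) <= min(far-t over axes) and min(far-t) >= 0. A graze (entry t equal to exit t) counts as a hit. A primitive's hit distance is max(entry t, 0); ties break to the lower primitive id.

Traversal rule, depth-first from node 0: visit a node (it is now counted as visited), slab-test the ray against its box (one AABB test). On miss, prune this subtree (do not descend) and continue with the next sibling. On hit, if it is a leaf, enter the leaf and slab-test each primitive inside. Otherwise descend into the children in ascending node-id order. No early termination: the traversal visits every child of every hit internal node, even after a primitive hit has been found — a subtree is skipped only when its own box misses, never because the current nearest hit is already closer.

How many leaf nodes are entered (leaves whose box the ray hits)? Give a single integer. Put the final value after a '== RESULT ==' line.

Walk:
N0 x:[29,127/3] y:[29,41] z:[33,140/3] -> hit [33,41], descend [1, 4, 8, 10]
  N1 x:[31,41] y:[29,97/3] z:[121/3,42] -> miss, prune
  N4 x:[101/3,121/3] y:[32,41] z:[33,37] -> hit [101/3,37] leaf, test {P3(miss), P10(miss), P15@t=101/3}
  N8 x:[107/3,127/3] y:[94/3,116/3] z:[134/3,140/3] -> miss, prune
  N10 x:[29,112/3] y:[100/3,116/3] z:[37,121/3] -> hit [37,112/3], descend [2, 6]
    N2 x:[101/3,112/3] y:[100/3,116/3] z:[112/3,121/3] -> hit [112/3,112/3] leaf, test {P0(miss), P12(miss), P13(miss)}
    N6 x:[29,95/3] y:[35,112/3] z:[37,39] -> miss, prune

Visited [0, 1, 4, 8, 10, 2, 6]. Tests: 7 box, 2 leaf. Nearest: P15.

== RESULT ==
2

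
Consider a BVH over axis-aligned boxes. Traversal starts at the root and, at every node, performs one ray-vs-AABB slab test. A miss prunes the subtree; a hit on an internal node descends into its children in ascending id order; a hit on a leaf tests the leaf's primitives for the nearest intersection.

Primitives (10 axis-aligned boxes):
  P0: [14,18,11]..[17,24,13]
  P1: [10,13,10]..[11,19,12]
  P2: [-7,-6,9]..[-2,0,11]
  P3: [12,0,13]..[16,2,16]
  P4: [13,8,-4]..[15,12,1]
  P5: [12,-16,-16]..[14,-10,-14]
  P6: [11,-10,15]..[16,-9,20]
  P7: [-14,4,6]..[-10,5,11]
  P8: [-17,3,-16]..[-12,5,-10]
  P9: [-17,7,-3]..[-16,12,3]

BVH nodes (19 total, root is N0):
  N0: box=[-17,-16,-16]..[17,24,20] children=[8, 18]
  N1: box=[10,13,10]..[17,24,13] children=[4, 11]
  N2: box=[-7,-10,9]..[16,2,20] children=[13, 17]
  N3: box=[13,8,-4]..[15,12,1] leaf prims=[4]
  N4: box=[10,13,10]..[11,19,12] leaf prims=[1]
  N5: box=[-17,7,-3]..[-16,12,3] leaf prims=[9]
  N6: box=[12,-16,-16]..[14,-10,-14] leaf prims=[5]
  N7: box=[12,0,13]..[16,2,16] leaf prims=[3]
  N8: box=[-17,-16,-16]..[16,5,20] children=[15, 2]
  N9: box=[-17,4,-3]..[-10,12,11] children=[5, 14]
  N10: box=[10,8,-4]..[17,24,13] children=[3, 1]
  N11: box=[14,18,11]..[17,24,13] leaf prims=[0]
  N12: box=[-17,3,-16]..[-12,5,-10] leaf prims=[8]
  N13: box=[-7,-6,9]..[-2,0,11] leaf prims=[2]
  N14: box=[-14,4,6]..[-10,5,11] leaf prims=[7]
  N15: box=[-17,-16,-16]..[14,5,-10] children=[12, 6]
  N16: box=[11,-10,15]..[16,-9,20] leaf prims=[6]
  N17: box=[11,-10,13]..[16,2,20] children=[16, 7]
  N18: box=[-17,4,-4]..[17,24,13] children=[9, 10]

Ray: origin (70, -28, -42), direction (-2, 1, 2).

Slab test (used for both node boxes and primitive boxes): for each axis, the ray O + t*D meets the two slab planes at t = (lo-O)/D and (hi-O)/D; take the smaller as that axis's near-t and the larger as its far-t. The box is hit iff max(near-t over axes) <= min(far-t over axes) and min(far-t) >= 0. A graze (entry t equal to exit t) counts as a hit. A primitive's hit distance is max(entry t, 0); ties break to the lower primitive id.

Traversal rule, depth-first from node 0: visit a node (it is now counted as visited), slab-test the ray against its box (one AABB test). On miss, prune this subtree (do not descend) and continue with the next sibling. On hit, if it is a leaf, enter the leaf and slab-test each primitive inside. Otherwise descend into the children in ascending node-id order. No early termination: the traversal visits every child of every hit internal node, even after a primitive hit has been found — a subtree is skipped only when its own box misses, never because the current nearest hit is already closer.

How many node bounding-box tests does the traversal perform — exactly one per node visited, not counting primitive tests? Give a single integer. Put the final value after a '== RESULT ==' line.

Walk:
N0 x:[53/2,87/2] y:[12,52] z:[13,31] -> hit [53/2,31], descend [8, 18]
  N8 x:[27,87/2] y:[12,33] z:[13,31] -> hit [27,31], descend [2, 15]
    N2 x:[27,77/2] y:[18,30] z:[51/2,31] -> hit [27,30], descend [13, 17]
      N13 x:[36,77/2] y:[22,28] z:[51/2,53/2] -> miss, prune
      N17 x:[27,59/2] y:[18,30] z:[55/2,31] -> hit [55/2,59/2], descend [7, 16]
        N7 x:[27,29] y:[28,30] z:[55/2,29] -> hit [28,29] leaf, test {P3@t=28}
        N16 x:[27,59/2] y:[18,19] z:[57/2,31] -> miss, prune
    N15 x:[28,87/2] y:[12,33] z:[13,16] -> miss, prune
  N18 x:[53/2,87/2] y:[32,52] z:[19,55/2] -> miss, prune

Visited [0, 8, 2, 13, 17, 7, 16, 15, 18]. Tests: 9 box, 1 leaf. Nearest: P3.

== RESULT ==
9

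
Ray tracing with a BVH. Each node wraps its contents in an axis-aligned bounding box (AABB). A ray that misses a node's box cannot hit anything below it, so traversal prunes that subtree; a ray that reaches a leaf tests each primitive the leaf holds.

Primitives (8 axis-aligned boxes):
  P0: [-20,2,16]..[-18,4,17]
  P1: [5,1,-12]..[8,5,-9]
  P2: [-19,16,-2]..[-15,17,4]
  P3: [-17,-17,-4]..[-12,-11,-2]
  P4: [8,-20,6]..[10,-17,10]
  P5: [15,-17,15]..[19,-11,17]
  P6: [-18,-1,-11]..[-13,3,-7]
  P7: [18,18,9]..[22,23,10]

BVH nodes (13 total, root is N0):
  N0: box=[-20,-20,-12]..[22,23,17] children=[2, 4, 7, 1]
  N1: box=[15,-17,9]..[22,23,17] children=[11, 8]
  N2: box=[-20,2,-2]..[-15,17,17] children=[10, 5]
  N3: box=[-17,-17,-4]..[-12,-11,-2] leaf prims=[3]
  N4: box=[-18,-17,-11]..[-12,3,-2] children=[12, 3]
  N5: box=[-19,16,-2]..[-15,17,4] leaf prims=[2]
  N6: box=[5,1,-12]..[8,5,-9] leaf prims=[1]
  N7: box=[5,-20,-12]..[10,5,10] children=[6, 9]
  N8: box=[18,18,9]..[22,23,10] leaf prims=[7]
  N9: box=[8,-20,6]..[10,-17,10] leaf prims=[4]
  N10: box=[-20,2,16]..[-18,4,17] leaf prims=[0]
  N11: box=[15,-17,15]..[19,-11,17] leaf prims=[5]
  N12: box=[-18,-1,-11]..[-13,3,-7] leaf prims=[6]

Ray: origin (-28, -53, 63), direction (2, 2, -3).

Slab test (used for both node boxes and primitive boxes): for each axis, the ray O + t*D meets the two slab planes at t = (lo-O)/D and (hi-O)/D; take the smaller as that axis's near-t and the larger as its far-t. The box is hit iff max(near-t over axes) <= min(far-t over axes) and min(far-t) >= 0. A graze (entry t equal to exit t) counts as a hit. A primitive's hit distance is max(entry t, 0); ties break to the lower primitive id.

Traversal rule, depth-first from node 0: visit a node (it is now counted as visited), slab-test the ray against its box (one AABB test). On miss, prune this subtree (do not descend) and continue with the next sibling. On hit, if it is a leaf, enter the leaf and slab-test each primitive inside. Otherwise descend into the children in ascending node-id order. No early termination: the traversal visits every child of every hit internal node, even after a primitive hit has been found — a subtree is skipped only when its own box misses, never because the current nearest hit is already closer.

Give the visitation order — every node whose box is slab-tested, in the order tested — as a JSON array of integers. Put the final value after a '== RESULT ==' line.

Traverse from the root:
N0 x:[4,25] y:[33/2,38] z:[46/3,25] -> hit [33/2,25], descend [1, 2, 4, 7]
  N1 x:[43/2,25] y:[18,38] z:[46/3,18] -> miss, prune
  N2 x:[4,13/2] y:[55/2,35] z:[46/3,65/3] -> miss, prune
  N4 x:[5,8] y:[18,28] z:[65/3,74/3] -> miss, prune
  N7 x:[33/2,19] y:[33/2,29] z:[53/3,25] -> hit [53/3,19], descend [6, 9]
    N6 x:[33/2,18] y:[27,29] z:[24,25] -> miss, prune
    N9 x:[18,19] y:[33/2,18] z:[53/3,19] -> hit [18,18] leaf, test {P4@t=18}

Visited [0, 1, 2, 4, 7, 6, 9]. Tests: 7 box, 1 leaf. Nearest: P4.

== RESULT ==
[0, 1, 2, 4, 7, 6, 9]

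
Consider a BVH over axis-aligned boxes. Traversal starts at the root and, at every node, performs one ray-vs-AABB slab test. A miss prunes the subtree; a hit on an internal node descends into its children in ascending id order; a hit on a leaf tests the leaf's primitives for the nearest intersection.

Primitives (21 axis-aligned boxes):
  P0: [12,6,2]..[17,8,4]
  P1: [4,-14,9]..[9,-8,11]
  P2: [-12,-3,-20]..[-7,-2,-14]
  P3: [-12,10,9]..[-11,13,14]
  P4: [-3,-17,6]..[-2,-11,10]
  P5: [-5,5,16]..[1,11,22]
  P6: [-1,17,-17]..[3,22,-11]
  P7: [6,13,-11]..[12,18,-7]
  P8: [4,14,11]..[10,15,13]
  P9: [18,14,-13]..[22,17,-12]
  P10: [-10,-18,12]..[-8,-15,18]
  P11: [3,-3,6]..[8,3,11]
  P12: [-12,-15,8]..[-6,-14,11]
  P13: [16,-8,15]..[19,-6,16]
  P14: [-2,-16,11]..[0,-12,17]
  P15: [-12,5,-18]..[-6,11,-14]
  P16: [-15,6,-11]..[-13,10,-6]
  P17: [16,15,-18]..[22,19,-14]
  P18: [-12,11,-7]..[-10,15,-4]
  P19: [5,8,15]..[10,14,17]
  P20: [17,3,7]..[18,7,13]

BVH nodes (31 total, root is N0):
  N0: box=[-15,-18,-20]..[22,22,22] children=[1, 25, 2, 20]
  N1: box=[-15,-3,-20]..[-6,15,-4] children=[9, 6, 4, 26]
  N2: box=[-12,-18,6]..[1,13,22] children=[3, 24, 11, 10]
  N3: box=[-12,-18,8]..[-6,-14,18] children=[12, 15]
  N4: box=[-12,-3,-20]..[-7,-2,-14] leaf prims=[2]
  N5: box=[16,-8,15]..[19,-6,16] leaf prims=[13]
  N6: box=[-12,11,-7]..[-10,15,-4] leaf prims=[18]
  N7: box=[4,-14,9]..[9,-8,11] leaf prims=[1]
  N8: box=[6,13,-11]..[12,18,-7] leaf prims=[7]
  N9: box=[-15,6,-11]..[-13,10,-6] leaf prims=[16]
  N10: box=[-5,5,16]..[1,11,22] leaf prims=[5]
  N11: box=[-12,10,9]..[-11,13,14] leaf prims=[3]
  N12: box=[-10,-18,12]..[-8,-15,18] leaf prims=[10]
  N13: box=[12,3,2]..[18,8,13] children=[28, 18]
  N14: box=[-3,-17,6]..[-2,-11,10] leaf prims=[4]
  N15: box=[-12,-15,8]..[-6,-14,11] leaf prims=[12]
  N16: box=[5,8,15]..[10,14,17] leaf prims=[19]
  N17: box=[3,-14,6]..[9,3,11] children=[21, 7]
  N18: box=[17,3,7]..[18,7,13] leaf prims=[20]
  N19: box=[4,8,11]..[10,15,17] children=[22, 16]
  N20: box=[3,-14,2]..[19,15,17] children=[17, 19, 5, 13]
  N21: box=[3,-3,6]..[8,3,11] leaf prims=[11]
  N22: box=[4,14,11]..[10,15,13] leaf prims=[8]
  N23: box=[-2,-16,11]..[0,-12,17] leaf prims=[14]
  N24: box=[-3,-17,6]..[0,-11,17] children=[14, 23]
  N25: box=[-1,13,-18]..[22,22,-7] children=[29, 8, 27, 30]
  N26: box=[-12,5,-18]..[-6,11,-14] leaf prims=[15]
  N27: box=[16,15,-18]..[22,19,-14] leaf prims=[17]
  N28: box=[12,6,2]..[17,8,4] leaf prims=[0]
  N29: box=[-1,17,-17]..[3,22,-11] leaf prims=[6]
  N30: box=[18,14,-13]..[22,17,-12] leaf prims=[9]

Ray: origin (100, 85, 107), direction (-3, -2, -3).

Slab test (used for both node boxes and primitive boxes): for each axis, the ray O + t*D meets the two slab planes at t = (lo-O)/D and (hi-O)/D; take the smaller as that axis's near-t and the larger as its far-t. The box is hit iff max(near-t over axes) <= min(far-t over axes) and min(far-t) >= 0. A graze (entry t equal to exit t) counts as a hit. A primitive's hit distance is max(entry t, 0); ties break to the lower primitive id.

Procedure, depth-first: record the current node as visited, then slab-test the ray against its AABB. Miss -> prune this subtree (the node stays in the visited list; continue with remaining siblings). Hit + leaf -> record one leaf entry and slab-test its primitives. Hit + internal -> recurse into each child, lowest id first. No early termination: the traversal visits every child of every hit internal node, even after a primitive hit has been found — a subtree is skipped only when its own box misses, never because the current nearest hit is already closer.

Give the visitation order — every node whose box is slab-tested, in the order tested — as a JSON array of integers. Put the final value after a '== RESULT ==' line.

Trace the traversal:
N0 x:[26,115/3] y:[63/2,103/2] z:[85/3,127/3] -> hit [63/2,115/3], descend [1, 2, 20, 25]
  N1 x:[106/3,115/3] y:[35,44] z:[37,127/3] -> hit [37,115/3], descend [4, 6, 9, 26]
    N4 x:[107/3,112/3] y:[87/2,44] z:[121/3,127/3] -> miss, prune
    N6 x:[110/3,112/3] y:[35,37] z:[37,38] -> hit [37,37] leaf, test {P18@t=37}
    N9 x:[113/3,115/3] y:[75/2,79/2] z:[113/3,118/3] -> hit [113/3,115/3] leaf, test {P16@t=113/3}
    N26 x:[106/3,112/3] y:[37,40] z:[121/3,125/3] -> miss, prune
  N2 x:[33,112/3] y:[36,103/2] z:[85/3,101/3] -> miss, prune
  N20 x:[27,97/3] y:[35,99/2] z:[30,35] -> miss, prune
  N25 x:[26,101/3] y:[63/2,36] z:[38,125/3] -> miss, prune

9 AABB tests over nodes [0, 1, 4, 6, 9, 26, 2, 20, 25]; 2 leaves entered; closest P18.

== RESULT ==
[0, 1, 4, 6, 9, 26, 2, 20, 25]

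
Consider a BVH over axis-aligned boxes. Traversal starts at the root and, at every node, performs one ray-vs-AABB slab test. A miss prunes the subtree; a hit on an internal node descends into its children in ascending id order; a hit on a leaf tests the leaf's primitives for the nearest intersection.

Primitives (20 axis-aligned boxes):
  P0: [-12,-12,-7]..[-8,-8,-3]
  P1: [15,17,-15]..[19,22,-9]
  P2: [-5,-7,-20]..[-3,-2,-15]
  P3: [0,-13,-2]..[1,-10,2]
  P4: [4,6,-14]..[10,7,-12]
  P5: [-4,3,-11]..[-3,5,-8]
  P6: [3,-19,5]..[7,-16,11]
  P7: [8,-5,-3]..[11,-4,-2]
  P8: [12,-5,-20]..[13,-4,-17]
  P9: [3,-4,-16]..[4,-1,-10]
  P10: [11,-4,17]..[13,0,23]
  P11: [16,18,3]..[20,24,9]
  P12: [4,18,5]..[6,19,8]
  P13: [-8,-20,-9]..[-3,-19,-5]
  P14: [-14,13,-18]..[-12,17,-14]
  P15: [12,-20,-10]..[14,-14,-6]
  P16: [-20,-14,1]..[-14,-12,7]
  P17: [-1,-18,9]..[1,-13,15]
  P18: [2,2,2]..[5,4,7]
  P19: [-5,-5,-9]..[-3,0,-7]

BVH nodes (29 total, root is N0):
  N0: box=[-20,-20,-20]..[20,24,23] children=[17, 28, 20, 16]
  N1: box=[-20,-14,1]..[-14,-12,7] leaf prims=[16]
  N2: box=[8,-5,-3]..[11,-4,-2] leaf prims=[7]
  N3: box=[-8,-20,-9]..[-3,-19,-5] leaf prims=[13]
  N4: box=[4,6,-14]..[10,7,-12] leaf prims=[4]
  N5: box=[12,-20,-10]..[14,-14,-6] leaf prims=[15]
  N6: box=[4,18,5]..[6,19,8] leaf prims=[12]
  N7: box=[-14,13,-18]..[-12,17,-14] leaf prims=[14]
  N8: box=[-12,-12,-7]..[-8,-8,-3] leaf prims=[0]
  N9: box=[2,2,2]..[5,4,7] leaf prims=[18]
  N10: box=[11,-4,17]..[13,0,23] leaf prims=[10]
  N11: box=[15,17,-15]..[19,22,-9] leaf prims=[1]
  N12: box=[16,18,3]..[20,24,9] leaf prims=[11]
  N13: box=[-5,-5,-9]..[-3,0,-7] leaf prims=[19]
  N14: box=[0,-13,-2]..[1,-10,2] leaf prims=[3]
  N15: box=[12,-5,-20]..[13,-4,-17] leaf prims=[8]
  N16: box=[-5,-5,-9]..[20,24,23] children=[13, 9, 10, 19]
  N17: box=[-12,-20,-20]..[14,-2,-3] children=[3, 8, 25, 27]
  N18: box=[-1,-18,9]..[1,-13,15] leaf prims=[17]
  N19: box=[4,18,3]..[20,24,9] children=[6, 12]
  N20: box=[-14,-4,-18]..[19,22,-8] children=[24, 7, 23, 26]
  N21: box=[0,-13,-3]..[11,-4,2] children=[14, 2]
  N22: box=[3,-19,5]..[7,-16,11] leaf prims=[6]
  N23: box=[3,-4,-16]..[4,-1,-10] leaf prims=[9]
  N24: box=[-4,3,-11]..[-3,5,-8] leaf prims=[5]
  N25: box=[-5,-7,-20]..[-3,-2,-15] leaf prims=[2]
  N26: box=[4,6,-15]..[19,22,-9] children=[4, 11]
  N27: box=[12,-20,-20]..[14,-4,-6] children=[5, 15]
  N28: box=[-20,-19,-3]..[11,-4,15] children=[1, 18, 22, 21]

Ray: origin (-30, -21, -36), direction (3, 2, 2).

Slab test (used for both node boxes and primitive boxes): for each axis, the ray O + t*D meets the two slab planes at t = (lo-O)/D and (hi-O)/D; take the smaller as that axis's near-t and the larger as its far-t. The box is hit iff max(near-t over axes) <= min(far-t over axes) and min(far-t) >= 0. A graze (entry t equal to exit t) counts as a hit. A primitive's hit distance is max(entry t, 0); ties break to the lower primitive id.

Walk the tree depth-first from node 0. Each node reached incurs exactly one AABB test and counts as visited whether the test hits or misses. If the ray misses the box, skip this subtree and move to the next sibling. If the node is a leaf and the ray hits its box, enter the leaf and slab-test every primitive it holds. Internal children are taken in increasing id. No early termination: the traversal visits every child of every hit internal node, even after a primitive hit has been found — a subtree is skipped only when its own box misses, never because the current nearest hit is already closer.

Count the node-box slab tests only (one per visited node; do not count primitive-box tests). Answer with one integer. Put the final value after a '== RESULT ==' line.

Walk:
N0 x:[10/3,50/3] y:[1/2,45/2] z:[8,59/2] -> hit [8,50/3], descend [16, 17, 20, 28]
  N16 x:[25/3,50/3] y:[8,45/2] z:[27/2,59/2] -> hit [27/2,50/3], descend [9, 10, 13, 19]
    N9 x:[32/3,35/3] y:[23/2,25/2] z:[19,43/2] -> miss, prune
    N10 x:[41/3,43/3] y:[17/2,21/2] z:[53/2,59/2] -> miss, prune
    N13 x:[25/3,9] y:[8,21/2] z:[27/2,29/2] -> miss, prune
    N19 x:[34/3,50/3] y:[39/2,45/2] z:[39/2,45/2] -> miss, prune
  N17 x:[6,44/3] y:[1/2,19/2] z:[8,33/2] -> hit [8,19/2], descend [3, 8, 25, 27]
    N3 x:[22/3,9] y:[1/2,1] z:[27/2,31/2] -> miss, prune
    N8 x:[6,22/3] y:[9/2,13/2] z:[29/2,33/2] -> miss, prune
    N25 x:[25/3,9] y:[7,19/2] z:[8,21/2] -> hit [25/3,9] leaf, test {P2@t=25/3}
    N27 x:[14,44/3] y:[1/2,17/2] z:[8,15] -> miss, prune
  N20 x:[16/3,49/3] y:[17/2,43/2] z:[9,14] -> hit [9,14], descend [7, 23, 24, 26]
    N7 x:[16/3,6] y:[17,19] z:[9,11] -> miss, prune
    N23 x:[11,34/3] y:[17/2,10] z:[10,13] -> miss, prune
    N24 x:[26/3,9] y:[12,13] z:[25/2,14] -> miss, prune
    N26 x:[34/3,49/3] y:[27/2,43/2] z:[21/2,27/2] -> hit [27/2,27/2], descend [4, 11]
      N4 x:[34/3,40/3] y:[27/2,14] z:[11,12] -> miss, prune
      N11 x:[15,49/3] y:[19,43/2] z:[21/2,27/2] -> miss, prune
  N28 x:[10/3,41/3] y:[1,17/2] z:[33/2,51/2] -> miss, prune

19 AABB tests over nodes [0, 16, 9, 10, 13, 19, 17, 3, 8, 25, 27, 20, 7, 23, 24, 26, 4, 11, 28]; 1 leaf entered; closest P2.

== RESULT ==
19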